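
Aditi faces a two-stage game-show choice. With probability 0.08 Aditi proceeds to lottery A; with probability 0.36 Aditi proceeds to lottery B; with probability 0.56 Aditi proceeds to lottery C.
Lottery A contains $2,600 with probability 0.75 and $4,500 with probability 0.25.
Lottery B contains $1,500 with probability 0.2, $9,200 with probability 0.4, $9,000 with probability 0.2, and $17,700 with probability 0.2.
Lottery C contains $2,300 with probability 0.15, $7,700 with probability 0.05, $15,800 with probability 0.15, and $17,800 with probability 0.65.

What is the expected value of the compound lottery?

EV(A) = 0.75 × 2600 + 0.25 × 4500 = 1950 + 1125 = 3075
EV(B) = 0.2 × 1500 + 0.4 × 9200 + 0.2 × 9000 + 0.2 × 17700 = 300 + 3680 + 1800 + 3540 = 9320
EV(C) = 0.15 × 2300 + 0.05 × 7700 + 0.15 × 15800 + 0.65 × 17800 = 345 + 385 + 2370 + 11570 = 14670
Overall = 0.08 × 3075 + 0.36 × 9320 + 0.56 × 14670 = 246 + 3355.2 + 8215.2 = 11816.4

$11,816.40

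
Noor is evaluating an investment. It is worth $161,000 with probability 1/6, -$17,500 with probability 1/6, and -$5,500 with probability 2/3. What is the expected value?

EV = 1/6 × 161000 + 1/6 × (-17500) + 2/3 × (-5500) = 26833.3333 − 2916.6667 − 3666.6667 = 20250

$20,250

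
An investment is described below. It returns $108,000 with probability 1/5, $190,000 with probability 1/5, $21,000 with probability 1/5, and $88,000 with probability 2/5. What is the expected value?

$99,000

EV = 1/5 × 108000 + 1/5 × 190000 + 1/5 × 21000 + 2/5 × 88000 = 21600 + 38000 + 4200 + 35200 = 99000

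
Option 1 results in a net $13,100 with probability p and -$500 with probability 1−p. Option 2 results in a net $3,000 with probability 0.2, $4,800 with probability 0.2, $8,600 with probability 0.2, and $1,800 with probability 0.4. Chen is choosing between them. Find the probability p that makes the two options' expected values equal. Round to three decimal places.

EV(Option 2) = 0.2 × 3000 + 0.2 × 4800 + 0.2 × 8600 + 0.4 × 1800 = 600 + 960 + 1720 + 720 = 4000
p·13100 + (1−p)·(-500) = 4000
13600p − 500 = 4000
p = (4000 + 500) / 13600

p = 0.331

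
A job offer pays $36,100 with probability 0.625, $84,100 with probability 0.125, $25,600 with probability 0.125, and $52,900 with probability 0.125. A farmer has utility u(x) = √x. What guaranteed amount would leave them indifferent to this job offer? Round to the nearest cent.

E[u] = 0.625·√36100 + 0.125·√84100 + 0.125·√25600 + 0.125·√52900 = 0.625·190 + 0.125·290 + 0.125·160 + 0.125·230 = 203.75
CE = (203.75)² = 41514.0625

$41,514.06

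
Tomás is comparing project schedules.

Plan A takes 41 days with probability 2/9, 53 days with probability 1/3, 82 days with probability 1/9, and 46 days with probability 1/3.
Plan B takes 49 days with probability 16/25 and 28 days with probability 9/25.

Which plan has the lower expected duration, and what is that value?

Plan A = 2/9 × 41 + 1/3 × 53 + 1/9 × 82 + 1/3 × 46 = 9.1111 + 17.6667 + 9.1111 + 15.3333 = 51.2222
Plan B = 16/25 × 49 + 9/25 × 28 = 31.36 + 10.08 = 41.44

Plan B (41.44 days)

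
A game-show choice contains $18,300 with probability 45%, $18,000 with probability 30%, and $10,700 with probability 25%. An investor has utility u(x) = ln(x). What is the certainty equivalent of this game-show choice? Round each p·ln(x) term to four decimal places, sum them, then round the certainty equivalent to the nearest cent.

$15,922.68

E[u] = 0.45·ln(18300) + 0.3·ln(18000) + 0.25·ln(10700) = 4.4166 + 2.9394 + 2.3195 = 9.6755
CE = e^9.6755 ≈ 15922.68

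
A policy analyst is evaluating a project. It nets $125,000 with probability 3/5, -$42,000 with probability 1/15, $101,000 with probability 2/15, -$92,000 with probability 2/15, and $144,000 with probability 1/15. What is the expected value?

$83,000

EV = 3/5 × 125000 + 1/15 × (-42000) + 2/15 × 101000 + 2/15 × (-92000) + 1/15 × 144000 = 75000 − 2800 + 13466.6667 − 12266.6667 + 9600 = 83000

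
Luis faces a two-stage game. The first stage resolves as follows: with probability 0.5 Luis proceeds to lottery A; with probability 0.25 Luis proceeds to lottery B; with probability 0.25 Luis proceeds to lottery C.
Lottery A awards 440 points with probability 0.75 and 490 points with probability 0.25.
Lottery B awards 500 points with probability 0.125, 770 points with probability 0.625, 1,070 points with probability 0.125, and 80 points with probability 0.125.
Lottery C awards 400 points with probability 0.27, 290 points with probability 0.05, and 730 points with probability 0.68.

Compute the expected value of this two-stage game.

EV(A) = 0.75 × 440 + 0.25 × 490 = 330 + 122.5 = 452.5
EV(B) = 0.125 × 500 + 0.625 × 770 + 0.125 × 1070 + 0.125 × 80 = 62.5 + 481.25 + 133.75 + 10 = 687.5
EV(C) = 0.27 × 400 + 0.05 × 290 + 0.68 × 730 = 108 + 14.5 + 496.4 = 618.9
Overall = 0.5 × 452.5 + 0.25 × 687.5 + 0.25 × 618.9 = 226.25 + 171.875 + 154.725 = 552.85

552.85 points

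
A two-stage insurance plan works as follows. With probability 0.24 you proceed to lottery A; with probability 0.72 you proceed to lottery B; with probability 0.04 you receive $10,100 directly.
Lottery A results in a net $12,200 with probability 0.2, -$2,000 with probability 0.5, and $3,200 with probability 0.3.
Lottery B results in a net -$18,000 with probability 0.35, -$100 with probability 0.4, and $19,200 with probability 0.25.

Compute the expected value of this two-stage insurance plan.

-$128.80

EV(A) = 0.2 × 12200 + 0.5 × (-2000) + 0.3 × 3200 = 2440 − 1000 + 960 = 2400
EV(B) = 0.35 × (-18000) + 0.4 × (-100) + 0.25 × 19200 = -6300 − 40 + 4800 = -1540
Branch C: 10100 (certain)
Overall = 0.24 × 2400 + 0.72 × (-1540) + 0.04 × 10100 = 576 − 1108.8 + 404 = -128.8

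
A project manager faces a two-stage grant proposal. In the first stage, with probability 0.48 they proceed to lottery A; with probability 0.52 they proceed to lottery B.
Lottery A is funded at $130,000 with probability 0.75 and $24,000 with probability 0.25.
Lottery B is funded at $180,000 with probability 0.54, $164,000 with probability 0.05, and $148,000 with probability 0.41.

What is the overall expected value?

EV(A) = 0.75 × 130000 + 0.25 × 24000 = 97500 + 6000 = 103500
EV(B) = 0.54 × 180000 + 0.05 × 164000 + 0.41 × 148000 = 97200 + 8200 + 60680 = 166080
Overall = 0.48 × 103500 + 0.52 × 166080 = 49680 + 86361.6 = 136041.6

$136,041.60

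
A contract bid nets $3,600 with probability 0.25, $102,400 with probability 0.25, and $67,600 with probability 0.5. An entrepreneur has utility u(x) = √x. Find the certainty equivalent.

E[u] = 0.25·√3600 + 0.25·√102400 + 0.5·√67600 = 0.25·60 + 0.25·320 + 0.5·260 = 225
CE = (225)² = 50625

$50,625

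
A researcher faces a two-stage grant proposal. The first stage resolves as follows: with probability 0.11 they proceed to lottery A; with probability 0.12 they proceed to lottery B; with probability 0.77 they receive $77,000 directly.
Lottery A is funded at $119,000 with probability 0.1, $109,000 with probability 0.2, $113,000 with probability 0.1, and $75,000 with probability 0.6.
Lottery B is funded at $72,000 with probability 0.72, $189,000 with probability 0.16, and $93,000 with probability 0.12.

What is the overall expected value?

$80,378.80

EV(A) = 0.1 × 119000 + 0.2 × 109000 + 0.1 × 113000 + 0.6 × 75000 = 11900 + 21800 + 11300 + 45000 = 90000
EV(B) = 0.72 × 72000 + 0.16 × 189000 + 0.12 × 93000 = 51840 + 30240 + 11160 = 93240
Branch C: 77000 (certain)
Overall = 0.11 × 90000 + 0.12 × 93240 + 0.77 × 77000 = 9900 + 11188.8 + 59290 = 80378.8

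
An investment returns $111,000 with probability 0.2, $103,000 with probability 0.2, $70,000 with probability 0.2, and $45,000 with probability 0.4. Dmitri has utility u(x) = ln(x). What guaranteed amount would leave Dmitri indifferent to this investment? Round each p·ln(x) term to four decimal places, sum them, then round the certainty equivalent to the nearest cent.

E[u] = 0.2·ln(111000) + 0.2·ln(103000) + 0.2·ln(70000) + 0.4·ln(45000) = 2.3235 + 2.3085 + 2.2313 + 4.2858 = 11.1491
CE = e^11.1491 ≈ 69501.25

$69,501.25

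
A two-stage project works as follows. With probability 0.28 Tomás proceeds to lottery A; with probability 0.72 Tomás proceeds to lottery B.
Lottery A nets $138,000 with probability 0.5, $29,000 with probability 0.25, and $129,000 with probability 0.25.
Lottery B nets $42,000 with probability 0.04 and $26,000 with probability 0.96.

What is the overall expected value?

$49,560.80

EV(A) = 0.5 × 138000 + 0.25 × 29000 + 0.25 × 129000 = 69000 + 7250 + 32250 = 108500
EV(B) = 0.04 × 42000 + 0.96 × 26000 = 1680 + 24960 = 26640
Overall = 0.28 × 108500 + 0.72 × 26640 = 30380 + 19180.8 = 49560.8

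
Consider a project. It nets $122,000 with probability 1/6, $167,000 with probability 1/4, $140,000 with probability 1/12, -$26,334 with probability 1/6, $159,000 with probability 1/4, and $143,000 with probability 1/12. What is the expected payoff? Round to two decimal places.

EV = 1/6 × 122000 + 1/4 × 167000 + 1/12 × 140000 + 1/6 × (-26334) + 1/4 × 159000 + 1/12 × 143000 = 20333.3333 + 41750 + 11666.6667 − 4389 + 39750 + 11916.6667 = 121027.6667

$121,027.67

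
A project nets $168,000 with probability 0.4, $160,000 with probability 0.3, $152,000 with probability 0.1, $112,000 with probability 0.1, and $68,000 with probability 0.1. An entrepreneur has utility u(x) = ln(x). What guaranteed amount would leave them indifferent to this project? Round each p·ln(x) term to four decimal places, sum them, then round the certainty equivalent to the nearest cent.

E[u] = 0.4·ln(168000) + 0.3·ln(160000) + 0.1·ln(152000) + 0.1·ln(112000) + 0.1·ln(68000) = 4.8127 + 3.5949 + 1.1932 + 1.1626 + 1.1127 = 11.8761
CE = e^11.8761 ≈ 143788.68

$143,788.68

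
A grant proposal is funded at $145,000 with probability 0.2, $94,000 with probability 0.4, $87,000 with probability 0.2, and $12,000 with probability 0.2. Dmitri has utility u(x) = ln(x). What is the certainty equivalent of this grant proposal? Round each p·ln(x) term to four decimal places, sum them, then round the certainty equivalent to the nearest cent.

E[u] = 0.2·ln(145000) + 0.4·ln(94000) + 0.2·ln(87000) + 0.2·ln(12000) = 2.3769 + 4.5804 + 2.2747 + 1.8785 = 11.1105
CE = e^11.1105 ≈ 66869.62

$66,869.62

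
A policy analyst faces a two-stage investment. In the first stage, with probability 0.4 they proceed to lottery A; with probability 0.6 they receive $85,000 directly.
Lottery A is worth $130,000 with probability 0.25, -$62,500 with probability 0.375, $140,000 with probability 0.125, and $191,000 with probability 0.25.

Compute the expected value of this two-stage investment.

EV(A) = 0.25 × 130000 + 0.375 × (-62500) + 0.125 × 140000 + 0.25 × 191000 = 32500 − 23437.5 + 17500 + 47750 = 74312.5
Branch B: 85000 (certain)
Overall = 0.4 × 74312.5 + 0.6 × 85000 = 29725 + 51000 = 80725

$80,725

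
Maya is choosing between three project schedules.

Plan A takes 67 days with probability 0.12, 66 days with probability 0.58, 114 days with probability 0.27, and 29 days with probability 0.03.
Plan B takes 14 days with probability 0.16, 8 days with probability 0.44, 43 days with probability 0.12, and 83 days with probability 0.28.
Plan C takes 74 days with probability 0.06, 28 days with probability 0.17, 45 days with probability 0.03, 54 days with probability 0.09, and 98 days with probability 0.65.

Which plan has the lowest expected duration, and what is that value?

Plan A = 0.12 × 67 + 0.58 × 66 + 0.27 × 114 + 0.03 × 29 = 8.04 + 38.28 + 30.78 + 0.87 = 77.97
Plan B = 0.16 × 14 + 0.44 × 8 + 0.12 × 43 + 0.28 × 83 = 2.24 + 3.52 + 5.16 + 23.24 = 34.16
Plan C = 0.06 × 74 + 0.17 × 28 + 0.03 × 45 + 0.09 × 54 + 0.65 × 98 = 4.44 + 4.76 + 1.35 + 4.86 + 63.7 = 79.11

Plan B (34.16 days)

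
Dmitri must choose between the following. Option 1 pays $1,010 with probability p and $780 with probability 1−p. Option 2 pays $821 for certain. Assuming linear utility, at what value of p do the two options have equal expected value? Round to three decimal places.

p·1010 + (1−p)·780 = 821
230p + 780 = 821
p = (821 − 780) / 230

p = 0.178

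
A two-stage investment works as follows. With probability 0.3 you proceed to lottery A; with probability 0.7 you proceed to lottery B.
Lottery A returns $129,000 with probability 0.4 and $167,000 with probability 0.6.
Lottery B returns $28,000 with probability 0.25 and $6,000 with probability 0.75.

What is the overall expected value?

EV(A) = 0.4 × 129000 + 0.6 × 167000 = 51600 + 100200 = 151800
EV(B) = 0.25 × 28000 + 0.75 × 6000 = 7000 + 4500 = 11500
Overall = 0.3 × 151800 + 0.7 × 11500 = 45540 + 8050 = 53590

$53,590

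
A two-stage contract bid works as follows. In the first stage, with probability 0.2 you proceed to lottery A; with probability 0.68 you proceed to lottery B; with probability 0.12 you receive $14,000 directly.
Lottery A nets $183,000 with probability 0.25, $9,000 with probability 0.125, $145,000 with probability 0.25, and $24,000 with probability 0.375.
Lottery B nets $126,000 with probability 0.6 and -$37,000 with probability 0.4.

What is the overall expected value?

EV(A) = 0.25 × 183000 + 0.125 × 9000 + 0.25 × 145000 + 0.375 × 24000 = 45750 + 1125 + 36250 + 9000 = 92125
EV(B) = 0.6 × 126000 + 0.4 × (-37000) = 75600 − 14800 = 60800
Branch C: 14000 (certain)
Overall = 0.2 × 92125 + 0.68 × 60800 + 0.12 × 14000 = 18425 + 41344 + 1680 = 61449

$61,449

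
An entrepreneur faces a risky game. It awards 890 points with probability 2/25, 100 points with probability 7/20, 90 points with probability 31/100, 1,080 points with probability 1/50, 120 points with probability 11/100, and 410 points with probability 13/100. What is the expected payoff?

EV = 2/25 × 890 + 7/20 × 100 + 31/100 × 90 + 1/50 × 1080 + 11/100 × 120 + 13/100 × 410 = 71.2 + 35 + 27.9 + 21.6 + 13.2 + 53.3 = 222.2

222.2 points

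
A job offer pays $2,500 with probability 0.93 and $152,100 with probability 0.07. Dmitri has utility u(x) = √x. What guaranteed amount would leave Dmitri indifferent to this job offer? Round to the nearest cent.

$5,446.44

E[u] = 0.93·√2500 + 0.07·√152100 = 0.93·50 + 0.07·390 = 73.8
CE = (73.8)² = 5446.44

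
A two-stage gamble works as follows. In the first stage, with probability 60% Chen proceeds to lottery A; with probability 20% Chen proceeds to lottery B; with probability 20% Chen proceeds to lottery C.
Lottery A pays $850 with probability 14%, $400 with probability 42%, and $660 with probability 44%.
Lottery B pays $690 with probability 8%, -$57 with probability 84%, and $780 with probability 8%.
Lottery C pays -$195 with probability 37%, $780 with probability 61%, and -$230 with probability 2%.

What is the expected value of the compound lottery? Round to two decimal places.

$440.19

EV(A) = 0.14 × 850 + 0.42 × 400 + 0.44 × 660 = 119 + 168 + 290.4 = 577.4
EV(B) = 0.08 × 690 + 0.84 × (-57) + 0.08 × 780 = 55.2 − 47.88 + 62.4 = 69.72
EV(C) = 0.37 × (-195) + 0.61 × 780 + 0.02 × (-230) = -72.15 + 475.8 − 4.6 = 399.05
Overall = 0.6 × 577.4 + 0.2 × 69.72 + 0.2 × 399.05 = 346.44 + 13.944 + 79.81 = 440.194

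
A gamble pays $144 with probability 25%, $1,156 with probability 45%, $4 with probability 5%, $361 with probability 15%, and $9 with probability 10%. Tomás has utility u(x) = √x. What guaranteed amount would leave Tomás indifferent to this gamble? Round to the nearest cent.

E[u] = 0.25·√144 + 0.45·√1156 + 0.05·√4 + 0.15·√361 + 0.1·√9 = 0.25·12 + 0.45·34 + 0.05·2 + 0.15·19 + 0.1·3 = 21.55
CE = (21.55)² = 464.4025

$464.40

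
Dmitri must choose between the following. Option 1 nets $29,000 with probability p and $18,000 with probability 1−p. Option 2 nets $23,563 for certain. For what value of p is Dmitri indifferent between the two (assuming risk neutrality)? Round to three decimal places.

p = 0.506

p·29000 + (1−p)·18000 = 23563
11000p + 18000 = 23563
p = (23563 − 18000) / 11000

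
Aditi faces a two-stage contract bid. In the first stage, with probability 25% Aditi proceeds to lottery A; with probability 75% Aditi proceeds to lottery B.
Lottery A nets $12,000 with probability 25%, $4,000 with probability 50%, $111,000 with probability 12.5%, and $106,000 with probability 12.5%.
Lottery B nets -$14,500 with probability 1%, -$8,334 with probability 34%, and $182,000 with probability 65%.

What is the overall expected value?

$94,522.33

EV(A) = 0.25 × 12000 + 0.5 × 4000 + 0.125 × 111000 + 0.125 × 106000 = 3000 + 2000 + 13875 + 13250 = 32125
EV(B) = 0.01 × (-14500) + 0.34 × (-8334) + 0.65 × 182000 = -145 − 2833.56 + 118300 = 115321.44
Overall = 0.25 × 32125 + 0.75 × 115321.44 = 8031.25 + 86491.08 = 94522.33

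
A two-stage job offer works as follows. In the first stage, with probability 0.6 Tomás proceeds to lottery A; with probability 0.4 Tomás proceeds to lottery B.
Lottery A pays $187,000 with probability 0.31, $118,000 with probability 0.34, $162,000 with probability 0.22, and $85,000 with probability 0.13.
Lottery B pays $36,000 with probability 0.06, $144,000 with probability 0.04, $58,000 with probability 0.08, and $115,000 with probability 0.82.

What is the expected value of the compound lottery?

$129,612

EV(A) = 0.31 × 187000 + 0.34 × 118000 + 0.22 × 162000 + 0.13 × 85000 = 57970 + 40120 + 35640 + 11050 = 144780
EV(B) = 0.06 × 36000 + 0.04 × 144000 + 0.08 × 58000 + 0.82 × 115000 = 2160 + 5760 + 4640 + 94300 = 106860
Overall = 0.6 × 144780 + 0.4 × 106860 = 86868 + 42744 = 129612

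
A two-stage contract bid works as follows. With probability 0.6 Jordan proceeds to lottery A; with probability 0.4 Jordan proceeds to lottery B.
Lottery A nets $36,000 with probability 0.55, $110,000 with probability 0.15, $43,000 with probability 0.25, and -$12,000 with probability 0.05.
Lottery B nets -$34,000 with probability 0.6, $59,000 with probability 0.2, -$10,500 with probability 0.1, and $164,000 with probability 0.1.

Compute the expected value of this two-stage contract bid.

EV(A) = 0.55 × 36000 + 0.15 × 110000 + 0.25 × 43000 + 0.05 × (-12000) = 19800 + 16500 + 10750 − 600 = 46450
EV(B) = 0.6 × (-34000) + 0.2 × 59000 + 0.1 × (-10500) + 0.1 × 164000 = -20400 + 11800 − 1050 + 16400 = 6750
Overall = 0.6 × 46450 + 0.4 × 6750 = 27870 + 2700 = 30570

$30,570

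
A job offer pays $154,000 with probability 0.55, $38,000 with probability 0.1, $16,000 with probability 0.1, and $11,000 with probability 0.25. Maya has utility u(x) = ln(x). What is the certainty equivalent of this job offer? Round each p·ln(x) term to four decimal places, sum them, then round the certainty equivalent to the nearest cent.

$55,187.95

E[u] = 0.55·ln(154000) + 0.1·ln(38000) + 0.1·ln(16000) + 0.25·ln(11000) = 6.5696 + 1.0545 + 0.9680 + 2.3264 = 10.9185
CE = e^10.9185 ≈ 55187.95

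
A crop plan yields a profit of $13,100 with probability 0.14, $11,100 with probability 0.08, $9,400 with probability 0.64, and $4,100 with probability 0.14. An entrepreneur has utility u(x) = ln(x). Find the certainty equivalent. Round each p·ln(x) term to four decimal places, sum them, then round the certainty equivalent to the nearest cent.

$8,884.82

E[u] = 0.14·ln(13100) + 0.08·ln(11100) + 0.64·ln(9400) + 0.14·ln(4100) = 1.3273 + 0.7452 + 5.8550 + 1.1646 = 9.0921
CE = e^9.0921 ≈ 8884.82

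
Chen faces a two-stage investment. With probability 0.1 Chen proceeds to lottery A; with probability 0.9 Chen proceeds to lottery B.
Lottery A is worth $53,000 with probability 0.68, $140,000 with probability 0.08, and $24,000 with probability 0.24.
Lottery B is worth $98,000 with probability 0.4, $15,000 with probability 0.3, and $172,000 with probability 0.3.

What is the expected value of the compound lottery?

$91,070

EV(A) = 0.68 × 53000 + 0.08 × 140000 + 0.24 × 24000 = 36040 + 11200 + 5760 = 53000
EV(B) = 0.4 × 98000 + 0.3 × 15000 + 0.3 × 172000 = 39200 + 4500 + 51600 = 95300
Overall = 0.1 × 53000 + 0.9 × 95300 = 5300 + 85770 = 91070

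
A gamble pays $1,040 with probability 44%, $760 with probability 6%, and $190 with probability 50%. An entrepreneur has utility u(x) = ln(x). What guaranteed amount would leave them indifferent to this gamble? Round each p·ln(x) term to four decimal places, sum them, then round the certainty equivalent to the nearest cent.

E[u] = 0.44·ln(1040) + 0.06·ln(760) + 0.5·ln(190) = 3.0567 + 0.3980 + 2.6235 = 6.0782
CE = e^6.0782 ≈ 436.24

$436.24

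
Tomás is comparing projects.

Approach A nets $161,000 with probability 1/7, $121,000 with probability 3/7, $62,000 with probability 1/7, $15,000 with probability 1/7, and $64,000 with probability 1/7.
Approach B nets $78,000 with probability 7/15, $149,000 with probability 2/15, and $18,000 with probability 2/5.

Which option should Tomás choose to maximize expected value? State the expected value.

Approach A ($95,000)

Approach A = 1/7 × 161000 + 3/7 × 121000 + 1/7 × 62000 + 1/7 × 15000 + 1/7 × 64000 = 23000 + 51857.1429 + 8857.1429 + 2142.8571 + 9142.8571 = 95000
Approach B = 7/15 × 78000 + 2/15 × 149000 + 2/5 × 18000 = 36400 + 19866.6667 + 7200 = 63466.6667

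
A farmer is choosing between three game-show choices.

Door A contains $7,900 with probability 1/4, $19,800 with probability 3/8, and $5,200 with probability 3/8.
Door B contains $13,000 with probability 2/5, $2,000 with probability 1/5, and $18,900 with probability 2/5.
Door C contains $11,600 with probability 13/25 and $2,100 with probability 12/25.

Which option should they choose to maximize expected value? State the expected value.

Door B ($13,160)

Door A = 1/4 × 7900 + 3/8 × 19800 + 3/8 × 5200 = 1975 + 7425 + 1950 = 11350
Door B = 2/5 × 13000 + 1/5 × 2000 + 2/5 × 18900 = 5200 + 400 + 7560 = 13160
Door C = 13/25 × 11600 + 12/25 × 2100 = 6032 + 1008 = 7040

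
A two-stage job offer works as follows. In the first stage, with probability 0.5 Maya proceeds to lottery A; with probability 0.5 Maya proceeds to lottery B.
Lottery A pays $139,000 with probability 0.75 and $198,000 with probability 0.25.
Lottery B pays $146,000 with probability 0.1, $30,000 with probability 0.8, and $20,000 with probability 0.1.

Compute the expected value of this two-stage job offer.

$97,175

EV(A) = 0.75 × 139000 + 0.25 × 198000 = 104250 + 49500 = 153750
EV(B) = 0.1 × 146000 + 0.8 × 30000 + 0.1 × 20000 = 14600 + 24000 + 2000 = 40600
Overall = 0.5 × 153750 + 0.5 × 40600 = 76875 + 20300 = 97175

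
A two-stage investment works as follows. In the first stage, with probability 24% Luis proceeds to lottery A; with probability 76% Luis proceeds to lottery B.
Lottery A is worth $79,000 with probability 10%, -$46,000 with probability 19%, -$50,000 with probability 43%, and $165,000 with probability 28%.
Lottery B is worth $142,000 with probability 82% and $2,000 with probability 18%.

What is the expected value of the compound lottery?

$94,494.40

EV(A) = 0.1 × 79000 + 0.19 × (-46000) + 0.43 × (-50000) + 0.28 × 165000 = 7900 − 8740 − 21500 + 46200 = 23860
EV(B) = 0.82 × 142000 + 0.18 × 2000 = 116440 + 360 = 116800
Overall = 0.24 × 23860 + 0.76 × 116800 = 5726.4 + 88768 = 94494.4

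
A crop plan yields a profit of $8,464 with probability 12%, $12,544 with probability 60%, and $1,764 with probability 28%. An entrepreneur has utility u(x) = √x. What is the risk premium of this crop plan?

E[u] = 0.12·√8464 + 0.6·√12544 + 0.28·√1764 = 0.12·92 + 0.6·112 + 0.28·42 = 90
CE = (90)² = 8100
Risk premium = EV − CE = 9036 − 8100 = 936

$936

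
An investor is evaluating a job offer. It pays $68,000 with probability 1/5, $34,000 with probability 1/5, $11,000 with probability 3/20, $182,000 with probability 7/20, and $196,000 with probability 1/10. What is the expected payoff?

EV = 1/5 × 68000 + 1/5 × 34000 + 3/20 × 11000 + 7/20 × 182000 + 1/10 × 196000 = 13600 + 6800 + 1650 + 63700 + 19600 = 105350

$105,350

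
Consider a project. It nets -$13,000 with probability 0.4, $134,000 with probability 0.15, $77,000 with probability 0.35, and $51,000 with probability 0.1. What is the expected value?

$46,950

EV = 0.4 × (-13000) + 0.15 × 134000 + 0.35 × 77000 + 0.1 × 51000 = -5200 + 20100 + 26950 + 5100 = 46950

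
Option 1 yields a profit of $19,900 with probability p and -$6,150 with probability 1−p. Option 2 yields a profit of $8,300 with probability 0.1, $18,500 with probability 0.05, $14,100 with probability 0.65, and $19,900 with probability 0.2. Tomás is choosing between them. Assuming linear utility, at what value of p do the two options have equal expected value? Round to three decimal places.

p = 0.808

EV(Option 2) = 0.1 × 8300 + 0.05 × 18500 + 0.65 × 14100 + 0.2 × 19900 = 830 + 925 + 9165 + 3980 = 14900
p·19900 + (1−p)·(-6150) = 14900
26050p − 6150 = 14900
p = (14900 + 6150) / 26050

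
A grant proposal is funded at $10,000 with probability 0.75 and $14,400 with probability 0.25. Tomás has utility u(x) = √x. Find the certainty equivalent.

$11,025

E[u] = 0.75·√10000 + 0.25·√14400 = 0.75·100 + 0.25·120 = 105
CE = (105)² = 11025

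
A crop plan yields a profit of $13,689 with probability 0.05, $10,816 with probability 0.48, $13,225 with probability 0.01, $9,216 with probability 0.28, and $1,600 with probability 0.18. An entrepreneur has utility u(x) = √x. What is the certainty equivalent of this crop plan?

E[u] = 0.05·√13689 + 0.48·√10816 + 0.01·√13225 + 0.28·√9216 + 0.18·√1600 = 0.05·117 + 0.48·104 + 0.01·115 + 0.28·96 + 0.18·40 = 91
CE = (91)² = 8281

$8,281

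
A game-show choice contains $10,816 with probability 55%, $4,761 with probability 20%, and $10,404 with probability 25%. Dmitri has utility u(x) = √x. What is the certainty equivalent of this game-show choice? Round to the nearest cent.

$9,312.25

E[u] = 0.55·√10816 + 0.2·√4761 + 0.25·√10404 = 0.55·104 + 0.2·69 + 0.25·102 = 96.5
CE = (96.5)² = 9312.25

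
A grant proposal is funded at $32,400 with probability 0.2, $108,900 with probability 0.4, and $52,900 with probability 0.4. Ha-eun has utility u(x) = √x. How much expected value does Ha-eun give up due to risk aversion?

E[u] = 0.2·√32400 + 0.4·√108900 + 0.4·√52900 = 0.2·180 + 0.4·330 + 0.4·230 = 260
CE = (260)² = 67600
Risk premium = EV − CE = 71200 − 67600 = 3600

$3,600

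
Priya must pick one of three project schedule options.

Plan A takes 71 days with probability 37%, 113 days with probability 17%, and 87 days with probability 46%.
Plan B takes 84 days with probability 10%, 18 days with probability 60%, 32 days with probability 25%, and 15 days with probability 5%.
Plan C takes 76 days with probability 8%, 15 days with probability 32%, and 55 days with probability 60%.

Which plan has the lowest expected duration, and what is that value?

Plan B (27.95 days)

Plan A = 0.37 × 71 + 0.17 × 113 + 0.46 × 87 = 26.27 + 19.21 + 40.02 = 85.5
Plan B = 0.1 × 84 + 0.6 × 18 + 0.25 × 32 + 0.05 × 15 = 8.4 + 10.8 + 8 + 0.75 = 27.95
Plan C = 0.08 × 76 + 0.32 × 15 + 0.6 × 55 = 6.08 + 4.8 + 33 = 43.88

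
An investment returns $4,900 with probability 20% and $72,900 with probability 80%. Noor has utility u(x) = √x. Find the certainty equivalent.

$52,900

E[u] = 0.2·√4900 + 0.8·√72900 = 0.2·70 + 0.8·270 = 230
CE = (230)² = 52900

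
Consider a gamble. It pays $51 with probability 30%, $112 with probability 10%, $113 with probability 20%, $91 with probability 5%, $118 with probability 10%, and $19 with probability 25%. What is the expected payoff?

EV = 0.3 × 51 + 0.1 × 112 + 0.2 × 113 + 0.05 × 91 + 0.1 × 118 + 0.25 × 19 = 15.3 + 11.2 + 22.6 + 4.55 + 11.8 + 4.75 = 70.2

$70.20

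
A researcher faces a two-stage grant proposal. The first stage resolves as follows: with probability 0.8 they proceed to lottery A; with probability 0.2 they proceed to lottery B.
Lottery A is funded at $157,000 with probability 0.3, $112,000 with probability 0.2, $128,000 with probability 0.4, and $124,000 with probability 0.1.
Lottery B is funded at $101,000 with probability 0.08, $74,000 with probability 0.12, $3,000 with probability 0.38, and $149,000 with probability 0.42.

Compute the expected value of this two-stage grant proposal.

EV(A) = 0.3 × 157000 + 0.2 × 112000 + 0.4 × 128000 + 0.1 × 124000 = 47100 + 22400 + 51200 + 12400 = 133100
EV(B) = 0.08 × 101000 + 0.12 × 74000 + 0.38 × 3000 + 0.42 × 149000 = 8080 + 8880 + 1140 + 62580 = 80680
Overall = 0.8 × 133100 + 0.2 × 80680 = 106480 + 16136 = 122616

$122,616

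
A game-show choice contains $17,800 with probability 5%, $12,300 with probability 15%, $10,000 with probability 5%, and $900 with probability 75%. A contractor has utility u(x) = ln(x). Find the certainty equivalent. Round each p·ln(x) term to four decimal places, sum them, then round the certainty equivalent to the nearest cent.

$1,744.46

E[u] = 0.05·ln(17800) + 0.15·ln(12300) + 0.05·ln(10000) + 0.75·ln(900) = 0.4893 + 1.4126 + 0.4605 + 5.1018 = 7.4642
CE = e^7.4642 ≈ 1744.46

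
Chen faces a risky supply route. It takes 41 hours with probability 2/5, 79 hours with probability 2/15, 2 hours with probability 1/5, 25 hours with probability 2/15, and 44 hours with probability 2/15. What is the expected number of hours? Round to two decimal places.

EV = 2/5 × 41 + 2/15 × 79 + 1/5 × 2 + 2/15 × 25 + 2/15 × 44 = 16.4 + 10.5333 + 0.4 + 3.3333 + 5.8667 = 36.5333

36.53 hours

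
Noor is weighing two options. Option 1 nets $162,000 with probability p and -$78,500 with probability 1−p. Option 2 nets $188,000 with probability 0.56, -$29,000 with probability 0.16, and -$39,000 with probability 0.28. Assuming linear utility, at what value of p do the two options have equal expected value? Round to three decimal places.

p = 0.699

EV(Option 2) = 0.56 × 188000 + 0.16 × (-29000) + 0.28 × (-39000) = 105280 − 4640 − 10920 = 89720
p·162000 + (1−p)·(-78500) = 89720
240500p − 78500 = 89720
p = (89720 + 78500) / 240500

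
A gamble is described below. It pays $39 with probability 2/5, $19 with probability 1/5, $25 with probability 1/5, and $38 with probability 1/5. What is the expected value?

EV = 2/5 × 39 + 1/5 × 19 + 1/5 × 25 + 1/5 × 38 = 15.6 + 3.8 + 5 + 7.6 = 32

$32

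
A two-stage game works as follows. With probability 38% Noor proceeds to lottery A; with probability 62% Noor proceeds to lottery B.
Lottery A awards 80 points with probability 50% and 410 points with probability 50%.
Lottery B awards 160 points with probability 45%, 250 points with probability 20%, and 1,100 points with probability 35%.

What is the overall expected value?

407.44 points

EV(A) = 0.5 × 80 + 0.5 × 410 = 40 + 205 = 245
EV(B) = 0.45 × 160 + 0.2 × 250 + 0.35 × 1100 = 72 + 50 + 385 = 507
Overall = 0.38 × 245 + 0.62 × 507 = 93.1 + 314.34 = 407.44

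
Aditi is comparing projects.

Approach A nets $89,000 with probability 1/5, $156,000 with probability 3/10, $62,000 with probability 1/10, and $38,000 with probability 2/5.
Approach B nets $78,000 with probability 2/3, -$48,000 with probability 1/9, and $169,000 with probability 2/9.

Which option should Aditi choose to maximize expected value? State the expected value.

Approach A ($86,000)

Approach A = 1/5 × 89000 + 3/10 × 156000 + 1/10 × 62000 + 2/5 × 38000 = 17800 + 46800 + 6200 + 15200 = 86000
Approach B = 2/3 × 78000 + 1/9 × (-48000) + 2/9 × 169000 = 52000 − 5333.3333 + 37555.5556 = 84222.2222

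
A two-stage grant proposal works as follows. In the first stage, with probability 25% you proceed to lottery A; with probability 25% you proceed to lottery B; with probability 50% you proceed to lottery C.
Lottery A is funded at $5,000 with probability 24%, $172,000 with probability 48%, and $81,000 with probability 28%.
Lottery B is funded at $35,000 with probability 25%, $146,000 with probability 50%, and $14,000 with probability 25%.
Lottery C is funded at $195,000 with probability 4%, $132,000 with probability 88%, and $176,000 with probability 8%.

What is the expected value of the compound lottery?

$116,942.50

EV(A) = 0.24 × 5000 + 0.48 × 172000 + 0.28 × 81000 = 1200 + 82560 + 22680 = 106440
EV(B) = 0.25 × 35000 + 0.5 × 146000 + 0.25 × 14000 = 8750 + 73000 + 3500 = 85250
EV(C) = 0.04 × 195000 + 0.88 × 132000 + 0.08 × 176000 = 7800 + 116160 + 14080 = 138040
Overall = 0.25 × 106440 + 0.25 × 85250 + 0.5 × 138040 = 26610 + 21312.5 + 69020 = 116942.5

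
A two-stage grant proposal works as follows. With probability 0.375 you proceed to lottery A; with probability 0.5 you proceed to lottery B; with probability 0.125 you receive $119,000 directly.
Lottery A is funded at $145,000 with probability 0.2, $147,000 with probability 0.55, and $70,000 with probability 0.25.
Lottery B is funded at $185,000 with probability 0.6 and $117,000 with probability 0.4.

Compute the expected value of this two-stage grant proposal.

$141,531.25

EV(A) = 0.2 × 145000 + 0.55 × 147000 + 0.25 × 70000 = 29000 + 80850 + 17500 = 127350
EV(B) = 0.6 × 185000 + 0.4 × 117000 = 111000 + 46800 = 157800
Branch C: 119000 (certain)
Overall = 0.375 × 127350 + 0.5 × 157800 + 0.125 × 119000 = 47756.25 + 78900 + 14875 = 141531.25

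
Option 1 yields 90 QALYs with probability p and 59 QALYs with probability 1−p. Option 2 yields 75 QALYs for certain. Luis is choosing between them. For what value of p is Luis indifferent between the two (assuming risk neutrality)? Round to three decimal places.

p = 0.516

p·90 + (1−p)·59 = 75
31p + 59 = 75
p = (75 − 59) / 31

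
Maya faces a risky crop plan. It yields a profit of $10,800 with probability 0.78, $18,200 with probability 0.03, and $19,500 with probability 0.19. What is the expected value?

EV = 0.78 × 10800 + 0.03 × 18200 + 0.19 × 19500 = 8424 + 546 + 3705 = 12675

$12,675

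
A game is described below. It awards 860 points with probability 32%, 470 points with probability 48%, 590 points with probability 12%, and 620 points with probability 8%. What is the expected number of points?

EV = 0.32 × 860 + 0.48 × 470 + 0.12 × 590 + 0.08 × 620 = 275.2 + 225.6 + 70.8 + 49.6 = 621.2

621.2 points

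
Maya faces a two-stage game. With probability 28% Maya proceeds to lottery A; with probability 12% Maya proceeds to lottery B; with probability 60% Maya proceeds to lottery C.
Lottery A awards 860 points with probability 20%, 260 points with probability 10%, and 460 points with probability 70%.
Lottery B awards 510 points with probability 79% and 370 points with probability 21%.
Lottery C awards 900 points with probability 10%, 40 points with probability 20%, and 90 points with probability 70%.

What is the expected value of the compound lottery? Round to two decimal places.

299.87 points

EV(A) = 0.2 × 860 + 0.1 × 260 + 0.7 × 460 = 172 + 26 + 322 = 520
EV(B) = 0.79 × 510 + 0.21 × 370 = 402.9 + 77.7 = 480.6
EV(C) = 0.1 × 900 + 0.2 × 40 + 0.7 × 90 = 90 + 8 + 63 = 161
Overall = 0.28 × 520 + 0.12 × 480.6 + 0.6 × 161 = 145.6 + 57.672 + 96.6 = 299.872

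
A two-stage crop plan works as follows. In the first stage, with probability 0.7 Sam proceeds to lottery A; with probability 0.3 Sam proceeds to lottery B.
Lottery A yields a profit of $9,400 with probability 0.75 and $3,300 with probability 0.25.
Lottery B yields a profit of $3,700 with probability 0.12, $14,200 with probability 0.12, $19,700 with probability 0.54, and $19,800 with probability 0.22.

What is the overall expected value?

EV(A) = 0.75 × 9400 + 0.25 × 3300 = 7050 + 825 = 7875
EV(B) = 0.12 × 3700 + 0.12 × 14200 + 0.54 × 19700 + 0.22 × 19800 = 444 + 1704 + 10638 + 4356 = 17142
Overall = 0.7 × 7875 + 0.3 × 17142 = 5512.5 + 5142.6 = 10655.1

$10,655.10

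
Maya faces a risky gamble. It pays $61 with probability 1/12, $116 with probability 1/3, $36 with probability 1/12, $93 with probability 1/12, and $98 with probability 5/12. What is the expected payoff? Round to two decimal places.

EV = 1/12 × 61 + 1/3 × 116 + 1/12 × 36 + 1/12 × 93 + 5/12 × 98 = 5.0833 + 38.6667 + 3 + 7.75 + 40.8333 = 95.3333

$95.33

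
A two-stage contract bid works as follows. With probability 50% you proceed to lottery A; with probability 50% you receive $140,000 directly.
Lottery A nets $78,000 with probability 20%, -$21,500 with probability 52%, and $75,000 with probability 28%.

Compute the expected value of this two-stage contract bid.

$82,710

EV(A) = 0.2 × 78000 + 0.52 × (-21500) + 0.28 × 75000 = 15600 − 11180 + 21000 = 25420
Branch B: 140000 (certain)
Overall = 0.5 × 25420 + 0.5 × 140000 = 12710 + 70000 = 82710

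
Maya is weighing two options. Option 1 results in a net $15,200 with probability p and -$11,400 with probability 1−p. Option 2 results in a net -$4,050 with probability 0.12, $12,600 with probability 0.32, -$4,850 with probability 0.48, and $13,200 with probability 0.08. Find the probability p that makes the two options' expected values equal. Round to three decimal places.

EV(Option 2) = 0.12 × (-4050) + 0.32 × 12600 + 0.48 × (-4850) + 0.08 × 13200 = -486 + 4032 − 2328 + 1056 = 2274
p·15200 + (1−p)·(-11400) = 2274
26600p − 11400 = 2274
p = (2274 + 11400) / 26600

p = 0.514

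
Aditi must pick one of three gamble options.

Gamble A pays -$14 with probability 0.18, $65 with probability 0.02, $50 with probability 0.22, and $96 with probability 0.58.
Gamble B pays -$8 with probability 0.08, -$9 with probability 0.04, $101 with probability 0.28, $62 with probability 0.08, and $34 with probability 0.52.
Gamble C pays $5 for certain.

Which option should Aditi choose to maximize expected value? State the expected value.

Gamble A ($65.46)

Gamble A = 0.18 × (-14) + 0.02 × 65 + 0.22 × 50 + 0.58 × 96 = -2.52 + 1.3 + 11 + 55.68 = 65.46
Gamble B = 0.08 × (-8) + 0.04 × (-9) + 0.28 × 101 + 0.08 × 62 + 0.52 × 34 = -0.64 − 0.36 + 28.28 + 4.96 + 17.68 = 49.92
Gamble C: 5 (certain)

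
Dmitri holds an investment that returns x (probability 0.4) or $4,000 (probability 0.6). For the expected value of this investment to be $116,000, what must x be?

0.4·x + 0.6·4000 = 116000
0.4·x = 116000 − 2400 = 113600
x = 113600 / 0.4 = 284000

x = $284,000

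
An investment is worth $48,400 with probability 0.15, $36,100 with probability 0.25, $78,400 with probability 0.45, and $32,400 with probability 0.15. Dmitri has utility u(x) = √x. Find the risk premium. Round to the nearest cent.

$1,902.75

E[u] = 0.15·√48400 + 0.25·√36100 + 0.45·√78400 + 0.15·√32400 = 0.15·220 + 0.25·190 + 0.45·280 + 0.15·180 = 233.5
CE = (233.5)² = 54522.25
Risk premium = EV − CE = 56425 − 54522.25 = 1902.75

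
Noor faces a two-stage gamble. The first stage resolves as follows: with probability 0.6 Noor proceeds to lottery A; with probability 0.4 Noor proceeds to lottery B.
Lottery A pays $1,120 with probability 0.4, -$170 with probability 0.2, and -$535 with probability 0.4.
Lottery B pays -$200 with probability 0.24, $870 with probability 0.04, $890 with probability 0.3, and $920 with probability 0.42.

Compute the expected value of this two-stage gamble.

EV(A) = 0.4 × 1120 + 0.2 × (-170) + 0.4 × (-535) = 448 − 34 − 214 = 200
EV(B) = 0.24 × (-200) + 0.04 × 870 + 0.3 × 890 + 0.42 × 920 = -48 + 34.8 + 267 + 386.4 = 640.2
Overall = 0.6 × 200 + 0.4 × 640.2 = 120 + 256.08 = 376.08

$376.08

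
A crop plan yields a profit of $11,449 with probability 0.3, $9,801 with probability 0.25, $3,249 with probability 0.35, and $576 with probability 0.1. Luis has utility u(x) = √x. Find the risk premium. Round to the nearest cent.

E[u] = 0.3·√11449 + 0.25·√9801 + 0.35·√3249 + 0.1·√576 = 0.3·107 + 0.25·99 + 0.35·57 + 0.1·24 = 79.2
CE = (79.2)² = 6272.64
Risk premium = EV − CE = 7079.7 − 6272.64 = 807.06

$807.06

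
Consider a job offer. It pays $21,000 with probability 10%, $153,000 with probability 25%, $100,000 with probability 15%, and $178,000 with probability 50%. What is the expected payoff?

$144,350

EV = 0.1 × 21000 + 0.25 × 153000 + 0.15 × 100000 + 0.5 × 178000 = 2100 + 38250 + 15000 + 89000 = 144350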